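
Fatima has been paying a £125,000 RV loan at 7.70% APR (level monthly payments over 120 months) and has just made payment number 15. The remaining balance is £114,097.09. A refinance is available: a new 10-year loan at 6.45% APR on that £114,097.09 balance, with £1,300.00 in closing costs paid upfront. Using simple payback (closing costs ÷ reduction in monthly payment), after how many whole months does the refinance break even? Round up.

7 months

Current payment = 125,000 × 7.7%/12 / (1 − (1+0.0064167)^−120) = £1,496.85.
Refinanced payment = 114,097.09 × 0.0053750 / (1 − (1+0.0053750)^−120) = £1,292.65.
Monthly savings = £1,496.85 − £1,292.65 = £204.20.
Break-even = £1,300.00 / £204.20 = 6.37 → 7 months.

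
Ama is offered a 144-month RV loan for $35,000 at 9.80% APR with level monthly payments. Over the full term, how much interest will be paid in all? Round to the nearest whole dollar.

At 9.80% the monthly rate is 0.0081667, so the payment is 35,000 × 0.0081667 / (1 − 1.0081667^−144) = $414.24.
Total paid = 144 × $414.24 = $59,650.56; interest = $59,650.56 − $35,000 = $24,650.56.

$24,651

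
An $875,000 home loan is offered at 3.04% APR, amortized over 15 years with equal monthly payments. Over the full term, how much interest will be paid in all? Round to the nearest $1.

Monthly rate = 3.04%/12 = 0.0025333; payment = 875,000 × 0.0025333 / (1 − (1+0.0025333)^−180) = $6,059.44.
Total paid = 180 × $6,059.44 = $1,090,699.20; interest = $1,090,699.20 − $875,000 = $215,699.20.

$215,699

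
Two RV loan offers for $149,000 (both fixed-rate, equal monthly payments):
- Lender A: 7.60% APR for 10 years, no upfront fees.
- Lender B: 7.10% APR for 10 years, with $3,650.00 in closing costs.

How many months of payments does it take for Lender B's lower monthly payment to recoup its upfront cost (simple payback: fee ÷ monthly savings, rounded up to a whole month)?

95 months

Lender A: at 7.60% the monthly rate is 0.0063333, so the payment is 149,000 × 0.0063333 / (1 − 1.0063333^−120) = $1,776.44.
Lender B: monthly rate = 7.1%/12 = 0.0059167; payment = 149,000 × 0.0059167 / (1 − (1+0.0059167)^−120) = $1,737.71.
Monthly savings = $1,776.44 − $1,737.71 = $38.73.
Break-even = $3,650.00 / $38.73 = 94.24 → 95 months.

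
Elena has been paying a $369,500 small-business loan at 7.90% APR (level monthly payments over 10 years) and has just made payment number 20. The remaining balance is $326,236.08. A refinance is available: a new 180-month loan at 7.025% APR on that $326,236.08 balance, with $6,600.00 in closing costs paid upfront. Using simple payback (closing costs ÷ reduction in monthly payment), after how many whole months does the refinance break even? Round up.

Current payment = 369,500 × 7.9%/12 / (1 − (1+0.0065833)^−120) = $4,463.55.
Refinanced payment = 326,236.08 × 0.0058542 / (1 − (1+0.0058542)^−180) = $2,936.86.
Monthly savings = $4,463.55 − $2,936.86 = $1,526.69.
Break-even = $6,600.00 / $1,526.69 = 4.32 → 5 months.

5 months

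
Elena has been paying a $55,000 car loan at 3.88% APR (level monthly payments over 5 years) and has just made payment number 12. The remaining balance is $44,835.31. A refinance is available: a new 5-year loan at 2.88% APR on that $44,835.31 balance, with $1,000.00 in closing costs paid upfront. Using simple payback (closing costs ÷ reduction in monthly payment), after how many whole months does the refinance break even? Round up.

Current payment = 55,000 × 3.88%/12 / (1 − (1+0.0032333)^−60) = $1,009.93.
Refinanced payment = 44,835.31 × 0.0024000 / (1 − (1+0.0024000)^−60) = $803.24.
Monthly savings = $1,009.93 − $803.24 = $206.69.
Break-even = $1,000.00 / $206.69 = 4.84 → 5 months.

5 months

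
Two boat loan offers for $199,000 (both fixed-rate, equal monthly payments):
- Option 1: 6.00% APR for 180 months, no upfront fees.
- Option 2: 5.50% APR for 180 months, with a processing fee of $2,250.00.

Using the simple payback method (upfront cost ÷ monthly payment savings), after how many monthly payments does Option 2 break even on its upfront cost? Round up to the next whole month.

Option 1: monthly rate = 6%/12 = 0.0050000; payment = 199,000 × 0.0050000 / (1 − (1+0.0050000)^−180) = $1,679.28.
Option 2: monthly rate = 5.5%/12 = 0.0045833; payment = 199,000 × 0.0045833 / (1 − (1+0.0045833)^−180) = $1,626.00.
Monthly savings = $1,679.28 − $1,626.00 = $53.28.
Break-even = $2,250.00 / $53.28 = 42.23 → 43 months.

43 months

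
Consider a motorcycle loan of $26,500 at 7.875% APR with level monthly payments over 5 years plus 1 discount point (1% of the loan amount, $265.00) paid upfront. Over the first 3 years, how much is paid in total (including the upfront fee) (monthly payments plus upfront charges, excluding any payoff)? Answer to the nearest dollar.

$19,552

At 7.875% the monthly rate is 0.0065625, so the payment is 26,500 × 0.0065625 / (1 − 1.0065625^−60) = $535.74.
Total outlay = 36 × $535.74 + $265.00 = $19,551.64.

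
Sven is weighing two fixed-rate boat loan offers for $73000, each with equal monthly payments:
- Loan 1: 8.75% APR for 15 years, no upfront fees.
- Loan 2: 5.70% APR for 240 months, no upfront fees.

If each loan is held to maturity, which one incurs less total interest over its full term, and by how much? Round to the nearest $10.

Loan 1: monthly rate = 8.75%/12 = 0.0072917; payment = 73,000 × 0.0072917 / (1 − (1+0.0072917)^−180) = $729.60.
Total interest on Loan 1 = 180 × $729.60 − $73,000 = $58,328.00.
Loan 2: monthly rate = 5.7%/12 = 0.0047500; payment = 73,000 × 0.0047500 / (1 − (1+0.0047500)^−240) = $510.44.
Total interest on Loan 2 = 240 × $510.44 − $73,000 = $49,505.60.
Loan 2 is lower by $8,822.40.

Loan 2 by $8,820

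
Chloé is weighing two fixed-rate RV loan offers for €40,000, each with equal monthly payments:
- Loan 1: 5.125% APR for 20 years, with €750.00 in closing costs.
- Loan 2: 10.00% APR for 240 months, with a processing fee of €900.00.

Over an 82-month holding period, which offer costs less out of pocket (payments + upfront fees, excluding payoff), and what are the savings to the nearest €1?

Loan 1 by €9,929

Loan 1: monthly rate = 5.125%/12 = 0.0042708; payment = 40,000 × 0.0042708 / (1 − (1+0.0042708)^−240) = €266.75.
Loan 2: at 10.00% the monthly rate is 0.0083333, so the payment is 40,000 × 0.0083333 / (1 − 1.0083333^−240) = €386.01.
Over 82 months: Loan 1 costs 82 × €266.75 + €750.00 = €22,623.50; Loan 2 costs 82 × €386.01 + €900.00 = €32,552.82.
Loan 1 is cheaper by €32,552.82 − €22,623.50 = €9,929.32.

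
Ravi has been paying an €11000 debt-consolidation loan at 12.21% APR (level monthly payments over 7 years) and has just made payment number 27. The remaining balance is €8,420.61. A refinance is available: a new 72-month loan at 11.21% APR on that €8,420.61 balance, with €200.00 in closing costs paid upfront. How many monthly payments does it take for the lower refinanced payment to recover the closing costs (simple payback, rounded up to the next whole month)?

6 months

Current payment = 11,000 × 12.21%/12 / (1 − (1+0.0101750)^−84) = €195.42.
Refinanced payment = 8,420.61 × 0.0093417 / (1 − (1+0.0093417)^−72) = €161.19.
Monthly savings = €195.42 − €161.19 = €34.23.
Break-even = €200.00 / €34.23 = 5.84 → 6 months.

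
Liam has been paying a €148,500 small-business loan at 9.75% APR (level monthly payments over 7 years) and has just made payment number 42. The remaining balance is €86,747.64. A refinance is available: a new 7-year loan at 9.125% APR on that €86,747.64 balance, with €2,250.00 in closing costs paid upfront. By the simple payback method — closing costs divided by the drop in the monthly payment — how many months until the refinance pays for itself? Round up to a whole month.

Current payment = 148,500 × 9.75%/12 / (1 − (1+0.0081250)^−84) = €2,446.14.
Refinanced payment = 86,747.64 × 0.0076042 / (1 − (1+0.0076042)^−84) = €1,401.20.
Monthly savings = €2,446.14 − €1,401.20 = €1,044.94.
Break-even = €2,250.00 / €1,044.94 = 2.15 → 3 months.

3 months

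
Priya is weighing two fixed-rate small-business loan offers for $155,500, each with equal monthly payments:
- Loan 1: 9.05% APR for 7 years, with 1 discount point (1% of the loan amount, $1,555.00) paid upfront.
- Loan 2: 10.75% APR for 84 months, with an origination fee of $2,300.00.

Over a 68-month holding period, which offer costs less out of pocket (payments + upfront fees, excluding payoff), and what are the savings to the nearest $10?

Loan 1 by $10,020

Loan 1: at 9.05% the monthly rate is 0.0075417, so the payment is 155,500 × 0.0075417 / (1 − 1.0075417^−84) = $2,505.80.
Loan 2: monthly rate = 10.75%/12 = 0.0089583; payment = 155,500 × 0.0089583 / (1 − (1+0.0089583)^−84) = $2,642.14.
Over 68 months: Loan 1 costs 68 × $2,505.80 + $1,555.00 = $171,949.40; Loan 2 costs 68 × $2,642.14 + $2,300.00 = $181,965.52.
Loan 1 is cheaper by $181,965.52 − $171,949.40 = $10,016.12.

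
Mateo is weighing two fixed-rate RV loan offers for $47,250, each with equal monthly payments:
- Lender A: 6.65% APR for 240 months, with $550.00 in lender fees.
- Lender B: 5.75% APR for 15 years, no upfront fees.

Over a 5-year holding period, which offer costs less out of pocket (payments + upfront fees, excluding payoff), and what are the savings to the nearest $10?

Lender A by $1,600

Lender A: monthly rate = 6.65%/12 = 0.0055417; payment = 47,250 × 0.0055417 / (1 − (1+0.0055417)^−240) = $356.47.
Lender B: at 5.75% the monthly rate is 0.0047917, so the payment is 47,250 × 0.0047917 / (1 − 1.0047917^−180) = $392.37.
Over 60 months: Lender A costs 60 × $356.47 + $550.00 = $21,938.20; Lender B costs 60 × $392.37 = $23,542.20.
Lender A is cheaper by $23,542.20 − $21,938.20 = $1,604.00.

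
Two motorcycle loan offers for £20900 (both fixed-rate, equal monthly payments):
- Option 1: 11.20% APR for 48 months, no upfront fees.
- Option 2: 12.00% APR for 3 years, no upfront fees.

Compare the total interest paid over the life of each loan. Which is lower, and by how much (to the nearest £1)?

Option 2 by £1,035

Option 1: monthly rate = 11.2%/12 = 0.0093333; payment = 20,900 × 0.0093333 / (1 − (1+0.0093333)^−48) = £542.20.
Total interest on Option 1 = 48 × £542.20 − £20,900 = £5,125.60.
Option 2: at 12.00% the monthly rate is 0.0100000, so the payment is 20,900 × 0.0100000 / (1 − 1.0100000^−36) = £694.18.
Total interest on Option 2 = 36 × £694.18 − £20,900 = £4,090.48.
Option 2 is lower by £1,035.12.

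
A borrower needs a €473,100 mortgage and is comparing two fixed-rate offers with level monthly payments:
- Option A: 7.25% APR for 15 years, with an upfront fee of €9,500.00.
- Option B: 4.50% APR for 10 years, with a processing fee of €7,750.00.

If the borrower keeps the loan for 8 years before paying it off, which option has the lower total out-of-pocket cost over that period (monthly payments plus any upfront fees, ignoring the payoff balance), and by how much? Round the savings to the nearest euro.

Option A by €54,350

Option A: monthly rate = 7.25%/12 = 0.0060417; payment = 473,100 × 0.0060417 / (1 − (1+0.0060417)^−180) = €4,318.75.
Option B: at 4.50% the monthly rate is 0.0037500, so the payment is 473,100 × 0.0037500 / (1 − 1.0037500^−120) = €4,903.13.
Over 96 months: Option A costs 96 × €4,318.75 + €9,500.00 = €424,100.00; Option B costs 96 × €4,903.13 + €7,750.00 = €478,450.48.
Option A is cheaper by €478,450.48 − €424,100.00 = €54,350.48.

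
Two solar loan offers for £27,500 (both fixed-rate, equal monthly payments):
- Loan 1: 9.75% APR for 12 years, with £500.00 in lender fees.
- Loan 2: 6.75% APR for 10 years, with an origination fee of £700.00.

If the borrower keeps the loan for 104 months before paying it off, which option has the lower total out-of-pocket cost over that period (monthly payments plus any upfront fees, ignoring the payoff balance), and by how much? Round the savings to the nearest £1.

Loan 1: monthly rate = 9.75%/12 = 0.0081250; payment = 27,500 × 0.0081250 / (1 − (1+0.0081250)^−144) = £324.69.
Loan 2: monthly rate = 6.75%/12 = 0.0056250; payment = 27,500 × 0.0056250 / (1 − (1+0.0056250)^−120) = £315.77.
Over 104 months: Loan 1 costs 104 × £324.69 + £500.00 = £34,267.76; Loan 2 costs 104 × £315.77 + £700.00 = £33,540.08.
Loan 2 is cheaper by £34,267.76 − £33,540.08 = £727.68.

Loan 2 by £728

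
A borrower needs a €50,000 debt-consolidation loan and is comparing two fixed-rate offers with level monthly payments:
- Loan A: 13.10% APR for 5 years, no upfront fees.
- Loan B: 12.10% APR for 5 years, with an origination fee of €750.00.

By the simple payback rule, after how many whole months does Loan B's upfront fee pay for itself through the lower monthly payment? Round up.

Loan A: at 13.10% the monthly rate is 0.0109167, so the payment is 50,000 × 0.0109167 / (1 − 1.0109167^−60) = €1,140.21.
Loan B: monthly rate = 12.1%/12 = 0.0100833; payment = 50,000 × 0.0100833 / (1 − (1+0.0100833)^−60) = €1,114.75.
Monthly savings = €1,140.21 − €1,114.75 = €25.46.
Break-even = €750.00 / €25.46 = 29.46 → 30 months.

30 months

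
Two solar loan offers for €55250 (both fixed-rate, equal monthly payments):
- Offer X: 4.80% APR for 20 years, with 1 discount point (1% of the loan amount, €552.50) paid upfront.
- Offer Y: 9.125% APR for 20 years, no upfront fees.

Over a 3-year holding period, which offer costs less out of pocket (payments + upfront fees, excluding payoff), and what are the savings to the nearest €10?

Offer X by €4,600

Offer X: monthly rate = 4.8%/12 = 0.0040000; payment = 55,250 × 0.0040000 / (1 − (1+0.0040000)^−240) = €358.55.
Offer Y: at 9.125% the monthly rate is 0.0076042, so the payment is 55,250 × 0.0076042 / (1 − 1.0076042^−240) = €501.55.
Over 36 months: Offer X costs 36 × €358.55 + €552.50 = €13,460.30; Offer Y costs 36 × €501.55 = €18,055.80.
Offer X is cheaper by €18,055.80 − €13,460.30 = €4,595.50.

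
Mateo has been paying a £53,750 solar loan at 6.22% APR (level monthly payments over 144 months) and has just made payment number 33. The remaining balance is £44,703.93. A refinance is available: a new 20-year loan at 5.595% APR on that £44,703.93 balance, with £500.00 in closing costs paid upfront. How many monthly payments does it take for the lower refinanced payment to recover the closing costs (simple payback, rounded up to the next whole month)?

Current payment = 53,750 × 6.22%/12 / (1 − (1+0.0051833)^−144) = £530.66.
Refinanced payment = 44,703.93 × 0.0046625 / (1 − (1+0.0046625)^−240) = £309.92.
Monthly savings = £530.66 − £309.92 = £220.74.
Break-even = £500.00 / £220.74 = 2.27 → 3 months.

3 months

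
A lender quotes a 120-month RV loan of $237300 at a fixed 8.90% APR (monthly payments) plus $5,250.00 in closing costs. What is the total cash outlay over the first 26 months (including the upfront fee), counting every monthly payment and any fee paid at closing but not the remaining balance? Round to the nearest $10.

Monthly rate = 8.9%/12 = 0.0074167; payment = 237,300 × 0.0074167 / (1 − (1+0.0074167)^−120) = $2,993.19.
Total outlay = 26 × $2,993.19 + $5,250.00 = $83,072.94.

$83,070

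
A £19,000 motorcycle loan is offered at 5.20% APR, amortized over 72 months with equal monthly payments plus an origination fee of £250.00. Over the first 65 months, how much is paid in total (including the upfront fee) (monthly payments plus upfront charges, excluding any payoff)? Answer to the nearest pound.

£20,254

Monthly rate = 5.2%/12 = 0.0043333; payment = 19,000 × 0.0043333 / (1 − (1+0.0043333)^−72) = £307.76.
Total outlay = 65 × £307.76 + £250.00 = £20,254.40.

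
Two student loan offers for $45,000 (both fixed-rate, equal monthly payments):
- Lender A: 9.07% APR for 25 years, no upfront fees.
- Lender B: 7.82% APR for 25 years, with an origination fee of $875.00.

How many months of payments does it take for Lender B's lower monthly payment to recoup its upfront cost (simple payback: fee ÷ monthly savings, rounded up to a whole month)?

24 months

Lender A: monthly rate = 9.07%/12 = 0.0075583; payment = 45,000 × 0.0075583 / (1 − (1+0.0075583)^−300) = $379.80.
Lender B: at 7.82% the monthly rate is 0.0065167, so the payment is 45,000 × 0.0065167 / (1 − 1.0065167^−300) = $341.97.
Monthly savings = $379.80 − $341.97 = $37.83.
Break-even = $875.00 / $37.83 = 23.13 → 24 months.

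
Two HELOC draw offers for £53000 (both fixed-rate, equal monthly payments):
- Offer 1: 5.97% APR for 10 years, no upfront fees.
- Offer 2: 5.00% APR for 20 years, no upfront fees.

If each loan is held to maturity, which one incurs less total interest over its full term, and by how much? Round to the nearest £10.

Offer 1: at 5.97% the monthly rate is 0.0049750, so the payment is 53,000 × 0.0049750 / (1 − 1.0049750^−120) = £587.61.
Total interest on Offer 1 = 120 × £587.61 − £53,000 = £17,513.20.
Offer 2: at 5.00% the monthly rate is 0.0041667, so the payment is 53,000 × 0.0041667 / (1 − 1.0041667^−240) = £349.78.
Total interest on Offer 2 = 240 × £349.78 − £53,000 = £30,947.20.
Offer 1 is lower by £13,434.00.

Offer 1 by £13,430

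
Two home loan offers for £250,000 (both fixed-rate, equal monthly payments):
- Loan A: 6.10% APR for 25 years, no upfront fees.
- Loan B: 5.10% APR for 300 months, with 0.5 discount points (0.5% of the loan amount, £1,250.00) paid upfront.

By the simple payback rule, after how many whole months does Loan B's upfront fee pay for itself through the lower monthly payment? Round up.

Loan A: monthly rate = 6.1%/12 = 0.0050833; payment = 250,000 × 0.0050833 / (1 − (1+0.0050833)^−300) = £1,626.07.
Loan B: at 5.10% the monthly rate is 0.0042500, so the payment is 250,000 × 0.0042500 / (1 − 1.0042500^−300) = £1,476.08.
Monthly savings = £1,626.07 − £1,476.08 = £149.99.
Break-even = £1,250.00 / £149.99 = 8.33 → 9 months.

9 months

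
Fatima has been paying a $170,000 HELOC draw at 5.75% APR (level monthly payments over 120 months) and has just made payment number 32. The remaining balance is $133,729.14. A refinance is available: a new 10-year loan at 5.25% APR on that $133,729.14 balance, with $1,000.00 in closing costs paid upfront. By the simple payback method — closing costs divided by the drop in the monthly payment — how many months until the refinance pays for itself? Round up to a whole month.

3 months

Current payment = 170,000 × 5.75%/12 / (1 − (1+0.0047917)^−120) = $1,866.08.
Refinanced payment = 133,729.14 × 0.0043750 / (1 − (1+0.0043750)^−120) = $1,434.80.
Monthly savings = $1,866.08 − $1,434.80 = $431.28.
Break-even = $1,000.00 / $431.28 = 2.32 → 3 months.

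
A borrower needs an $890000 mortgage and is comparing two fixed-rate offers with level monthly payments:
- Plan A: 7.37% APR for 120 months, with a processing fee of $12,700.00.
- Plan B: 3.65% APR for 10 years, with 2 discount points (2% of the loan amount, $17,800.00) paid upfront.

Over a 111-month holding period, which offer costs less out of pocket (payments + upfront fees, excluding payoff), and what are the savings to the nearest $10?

Plan A: at 7.37% the monthly rate is 0.0061417, so the payment is 890,000 × 0.0061417 / (1 − 1.0061417^−120) = $10,504.17.
Plan B: at 3.65% the monthly rate is 0.0030417, so the payment is 890,000 × 0.0030417 / (1 − 1.0030417^−120) = $8,863.52.
Over 111 months: Plan A costs 111 × $10,504.17 + $12,700.00 = $1,178,662.87; Plan B costs 111 × $8,863.52 + $17,800.00 = $1,001,650.72.
Plan B is cheaper by $1,178,662.87 − $1,001,650.72 = $177,012.15.

Plan B by $177,010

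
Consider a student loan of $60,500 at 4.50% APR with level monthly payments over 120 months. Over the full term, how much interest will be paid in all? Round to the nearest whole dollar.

$14,741

At 4.50% the monthly rate is 0.0037500, so the payment is 60,500 × 0.0037500 / (1 − 1.0037500^−120) = $627.01.
Total paid = 120 × $627.01 = $75,241.20; interest = $75,241.20 − $60,500 = $14,741.20.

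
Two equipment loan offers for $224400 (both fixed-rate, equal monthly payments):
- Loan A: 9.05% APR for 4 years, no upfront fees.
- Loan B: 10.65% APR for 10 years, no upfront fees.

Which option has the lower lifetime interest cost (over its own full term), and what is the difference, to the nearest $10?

Loan A by $97,320

Loan A: at 9.05% the monthly rate is 0.0075417, so the payment is 224,400 × 0.0075417 / (1 − 1.0075417^−48) = $5,589.53.
Total interest on Loan A = 48 × $5,589.53 − $224,400 = $43,897.44.
Loan B: at 10.65% the monthly rate is 0.0088750, so the payment is 224,400 × 0.0088750 / (1 − 1.0088750^−120) = $3,046.82.
Total interest on Loan B = 120 × $3,046.82 − $224,400 = $141,218.40.
Loan A is lower by $97,320.96.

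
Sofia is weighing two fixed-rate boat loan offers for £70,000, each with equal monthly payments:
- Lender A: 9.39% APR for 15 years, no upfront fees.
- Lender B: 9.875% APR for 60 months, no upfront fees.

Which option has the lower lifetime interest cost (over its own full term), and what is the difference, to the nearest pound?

Lender A: monthly rate = 9.39%/12 = 0.0078250; payment = 70,000 × 0.0078250 / (1 − (1+0.0078250)^−180) = £726.32.
Total interest on Lender A = 180 × £726.32 − £70,000 = £60,737.60.
Lender B: monthly rate = 9.875%/12 = 0.0082292; payment = 70,000 × 0.0082292 / (1 − (1+0.0082292)^−60) = £1,482.99.
Total interest on Lender B = 60 × £1,482.99 − £70,000 = £18,979.40.
Lender B is lower by £41,758.20.

Lender B by £41,758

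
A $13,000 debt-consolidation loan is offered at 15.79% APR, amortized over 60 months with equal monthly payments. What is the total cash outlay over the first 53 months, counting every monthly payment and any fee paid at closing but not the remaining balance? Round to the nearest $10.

$16,680

At 15.79% the monthly rate is 0.0131583, so the payment is 13,000 × 0.0131583 / (1 − 1.0131583^−60) = $314.69.
Total outlay = 53 × $314.69 = $16,678.57.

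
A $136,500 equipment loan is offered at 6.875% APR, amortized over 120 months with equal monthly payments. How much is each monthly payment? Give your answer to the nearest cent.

Monthly rate = 6.875%/12 = 0.0057292; payment = 136,500 × 0.0057292 / (1 − (1+0.0057292)^−120) = $1,576.10.

$1,576.10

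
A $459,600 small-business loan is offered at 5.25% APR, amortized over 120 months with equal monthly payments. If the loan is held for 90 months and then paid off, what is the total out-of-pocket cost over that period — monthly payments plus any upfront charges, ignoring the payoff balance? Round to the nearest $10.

Monthly rate = 5.25%/12 = 0.0043750; payment = 459,600 × 0.0043750 / (1 − (1+0.0043750)^−120) = $4,931.13.
Total outlay = 90 × $4,931.13 = $443,801.70.

$443,800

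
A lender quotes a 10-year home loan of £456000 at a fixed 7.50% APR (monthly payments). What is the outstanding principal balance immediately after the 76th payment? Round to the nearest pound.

£207,659

With monthly rate i = 7.5%/12 = 0.0062500, the balance after k of n payments is P · [(1+i)^n − (1+i)^k] / [(1+i)^n − 1].
(1+0.0062500)^120 = 2.11206464 and (1+0.0062500)^76 = 1.60563896, so the balance is 456,000 × (2.11206464 − 1.60563896) / (2.11206464 − 1) = £207,658.89.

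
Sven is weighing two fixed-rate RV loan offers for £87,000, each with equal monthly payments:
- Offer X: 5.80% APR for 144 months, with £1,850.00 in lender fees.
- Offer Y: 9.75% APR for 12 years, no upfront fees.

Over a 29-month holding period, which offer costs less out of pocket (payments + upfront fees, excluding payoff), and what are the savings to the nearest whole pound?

Offer X: monthly rate = 5.8%/12 = 0.0048333; payment = 87,000 × 0.0048333 / (1 − (1+0.0048333)^−144) = £840.01.
Offer Y: at 9.75% the monthly rate is 0.0081250, so the payment is 87,000 × 0.0081250 / (1 − 1.0081250^−144) = £1,027.19.
Over 29 months: Offer X costs 29 × £840.01 + £1,850.00 = £26,210.29; Offer Y costs 29 × £1,027.19 = £29,788.51.
Offer X is cheaper by £29,788.51 − £26,210.29 = £3,578.22.

Offer X by £3,578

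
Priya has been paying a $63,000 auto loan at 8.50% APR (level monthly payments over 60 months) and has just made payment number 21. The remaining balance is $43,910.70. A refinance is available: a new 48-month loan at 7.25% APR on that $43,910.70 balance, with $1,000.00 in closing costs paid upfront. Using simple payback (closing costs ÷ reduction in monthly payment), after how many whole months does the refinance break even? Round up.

Current payment = 63,000 × 8.5%/12 / (1 − (1+0.0070833)^−60) = $1,292.54.
Refinanced payment = 43,910.70 × 0.0060417 / (1 − (1+0.0060417)^−48) = $1,056.60.
Monthly savings = $1,292.54 − $1,056.60 = $235.94.
Break-even = $1,000.00 / $235.94 = 4.24 → 5 months.

5 months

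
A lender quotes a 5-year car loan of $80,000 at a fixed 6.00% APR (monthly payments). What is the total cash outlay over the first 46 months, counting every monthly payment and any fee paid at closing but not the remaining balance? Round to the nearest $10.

Monthly rate = 6%/12 = 0.0050000; payment = 80,000 × 0.0050000 / (1 − (1+0.0050000)^−60) = $1,546.62.
Total outlay = 46 × $1,546.62 = $71,144.52.

$71,140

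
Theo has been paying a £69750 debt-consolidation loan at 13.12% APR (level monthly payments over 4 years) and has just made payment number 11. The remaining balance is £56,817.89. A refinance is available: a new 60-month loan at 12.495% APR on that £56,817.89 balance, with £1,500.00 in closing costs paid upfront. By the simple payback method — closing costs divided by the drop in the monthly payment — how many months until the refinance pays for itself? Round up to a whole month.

3 months

Current payment = 69,750 × 13.12%/12 / (1 − (1+0.0109333)^−48) = £1,875.37.
Refinanced payment = 56,817.89 × 0.0104125 / (1 − (1+0.0104125)^−60) = £1,278.14.
Monthly savings = £1,875.37 − £1,278.14 = £597.23.
Break-even = £1,500.00 / £597.23 = 2.51 → 3 months.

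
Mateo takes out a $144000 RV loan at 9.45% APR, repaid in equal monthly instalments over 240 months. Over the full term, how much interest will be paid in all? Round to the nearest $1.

Monthly rate = 9.45%/12 = 0.0078750; payment = 144,000 × 0.0078750 / (1 − (1+0.0078750)^−240) = $1,337.57.
Total paid = 240 × $1,337.57 = $321,016.80; interest = $321,016.80 − $144,000 = $177,016.80.

$177,017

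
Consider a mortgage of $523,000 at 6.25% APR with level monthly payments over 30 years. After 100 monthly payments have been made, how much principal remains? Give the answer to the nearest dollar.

$458,100

With monthly rate i = 6.25%/12 = 0.0052083, the balance after k of n payments is P · [(1+i)^n − (1+i)^k] / [(1+i)^n − 1].
(1+0.0052083)^360 = 6.48916638 and (1+0.0052083)^100 = 1.68115606, so the balance is 523,000 × (6.48916638 − 1.68115606) / (6.48916638 − 1) = $458,100.42.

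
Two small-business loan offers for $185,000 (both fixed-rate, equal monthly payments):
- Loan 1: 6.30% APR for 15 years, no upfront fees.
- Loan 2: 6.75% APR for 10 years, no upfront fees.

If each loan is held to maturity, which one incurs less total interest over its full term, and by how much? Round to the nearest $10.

Loan 2 by $31,520

Loan 1: monthly rate = 6.3%/12 = 0.0052500; payment = 185,000 × 0.0052500 / (1 − (1+0.0052500)^−180) = $1,591.28.
Total interest on Loan 1 = 180 × $1,591.28 − $185,000 = $101,430.40.
Loan 2: at 6.75% the monthly rate is 0.0056250, so the payment is 185,000 × 0.0056250 / (1 − 1.0056250^−120) = $2,124.25.
Total interest on Loan 2 = 120 × $2,124.25 − $185,000 = $69,910.00.
Loan 2 is lower by $31,520.40.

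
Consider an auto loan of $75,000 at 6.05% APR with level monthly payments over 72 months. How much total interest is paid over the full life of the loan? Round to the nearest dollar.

$14,621

At 6.05% the monthly rate is 0.0050417, so the payment is 75,000 × 0.0050417 / (1 − 1.0050417^−72) = $1,244.74.
Total paid = 72 × $1,244.74 = $89,621.28; interest = $89,621.28 − $75,000 = $14,621.28.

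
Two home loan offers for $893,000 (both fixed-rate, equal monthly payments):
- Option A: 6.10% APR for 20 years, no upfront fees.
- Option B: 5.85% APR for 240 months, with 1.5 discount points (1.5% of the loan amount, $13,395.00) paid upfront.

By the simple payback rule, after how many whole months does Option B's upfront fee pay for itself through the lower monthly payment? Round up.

105 months

Option A: monthly rate = 6.1%/12 = 0.0050833; payment = 893,000 × 0.0050833 / (1 − (1+0.0050833)^−240) = $6,449.35.
Option B: at 5.85% the monthly rate is 0.0048750, so the payment is 893,000 × 0.0048750 / (1 − 1.0048750^−240) = $6,320.69.
Monthly savings = $6,449.35 − $6,320.69 = $128.66.
Break-even = $13,395.00 / $128.66 = 104.11 → 105 months.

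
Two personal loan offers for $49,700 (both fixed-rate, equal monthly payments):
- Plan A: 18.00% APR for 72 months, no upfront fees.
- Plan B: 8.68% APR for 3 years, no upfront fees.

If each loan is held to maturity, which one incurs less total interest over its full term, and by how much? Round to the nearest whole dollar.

Plan A: monthly rate = 18%/12 = 0.0150000; payment = 49,700 × 0.0150000 / (1 − (1+0.0150000)^−72) = $1,133.55.
Total interest on Plan A = 72 × $1,133.55 − $49,700 = $31,915.60.
Plan B: monthly rate = 8.68%/12 = 0.0072333; payment = 49,700 × 0.0072333 / (1 − (1+0.0072333)^−36) = $1,573.06.
Total interest on Plan B = 36 × $1,573.06 − $49,700 = $6,930.16.
Plan B is lower by $24,985.44.

Plan B by $24,985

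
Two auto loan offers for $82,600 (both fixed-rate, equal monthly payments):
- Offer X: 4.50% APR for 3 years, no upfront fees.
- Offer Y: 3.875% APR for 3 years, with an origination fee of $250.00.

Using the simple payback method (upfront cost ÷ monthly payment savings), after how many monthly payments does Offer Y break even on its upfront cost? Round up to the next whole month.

Offer X: at 4.50% the monthly rate is 0.0037500, so the payment is 82,600 × 0.0037500 / (1 − 1.0037500^−36) = $2,457.10.
Offer Y: at 3.875% the monthly rate is 0.0032292, so the payment is 82,600 × 0.0032292 / (1 − 1.0032292^−36) = $2,434.09.
Monthly savings = $2,457.10 − $2,434.09 = $23.01.
Break-even = $250.00 / $23.01 = 10.86 → 11 months.

11 months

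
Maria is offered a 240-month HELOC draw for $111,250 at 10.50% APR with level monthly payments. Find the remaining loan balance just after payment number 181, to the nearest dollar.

$51,016

With monthly rate i = 10.5%/12 = 0.0087500, the balance after k of n payments is P · [(1+i)^n − (1+i)^k] / [(1+i)^n − 1].
(1+0.0087500)^240 = 8.09191767 and (1+0.0087500)^181 = 4.83974120, so the balance is 111,250 × (8.09191767 − 4.83974120) / (8.09191767 − 1) = $51,016.47.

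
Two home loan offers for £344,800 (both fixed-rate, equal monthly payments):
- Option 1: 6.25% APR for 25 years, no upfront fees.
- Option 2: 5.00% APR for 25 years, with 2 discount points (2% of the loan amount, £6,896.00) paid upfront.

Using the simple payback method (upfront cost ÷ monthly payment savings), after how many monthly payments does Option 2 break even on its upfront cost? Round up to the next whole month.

Option 1: at 6.25% the monthly rate is 0.0052083, so the payment is 344,800 × 0.0052083 / (1 − 1.0052083^−300) = £2,274.54.
Option 2: monthly rate = 5%/12 = 0.0041667; payment = 344,800 × 0.0041667 / (1 − (1+0.0041667)^−300) = £2,015.67.
Monthly savings = £2,274.54 − £2,015.67 = £258.87.
Break-even = £6,896.00 / £258.87 = 26.64 → 27 months.

27 months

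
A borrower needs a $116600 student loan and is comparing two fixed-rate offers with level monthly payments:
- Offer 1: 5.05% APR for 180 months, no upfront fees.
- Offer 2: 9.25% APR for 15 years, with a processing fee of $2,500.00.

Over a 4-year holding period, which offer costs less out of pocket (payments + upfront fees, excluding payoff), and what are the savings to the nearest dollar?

Offer 1: at 5.05% the monthly rate is 0.0042083, so the payment is 116,600 × 0.0042083 / (1 − 1.0042083^−180) = $925.11.
Offer 2: at 9.25% the monthly rate is 0.0077083, so the payment is 116,600 × 0.0077083 / (1 − 1.0077083^−180) = $1,200.04.
Over 48 months: Offer 1 costs 48 × $925.11 = $44,405.28; Offer 2 costs 48 × $1,200.04 + $2,500.00 = $60,101.92.
Offer 1 is cheaper by $60,101.92 − $44,405.28 = $15,696.64.

Offer 1 by $15,697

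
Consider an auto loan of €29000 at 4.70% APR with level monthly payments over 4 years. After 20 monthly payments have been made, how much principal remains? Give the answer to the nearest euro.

With monthly rate i = 4.7%/12 = 0.0039167, the balance after k of n payments is P · [(1+i)^n − (1+i)^k] / [(1+i)^n − 1].
(1+0.0039167)^48 = 1.20639044 and (1+0.0039167)^20 = 1.08131764, so the balance is 29,000 × (1.20639044 − 1.08131764) / (1.20639044 − 1) = €17,574.03.

€17,574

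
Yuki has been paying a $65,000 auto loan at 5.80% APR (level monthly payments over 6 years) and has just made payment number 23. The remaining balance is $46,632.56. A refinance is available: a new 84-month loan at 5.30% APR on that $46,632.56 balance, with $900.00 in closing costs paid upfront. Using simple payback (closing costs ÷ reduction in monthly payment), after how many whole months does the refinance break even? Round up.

Current payment = 65,000 × 5.8%/12 / (1 − (1+0.0048333)^−72) = $1,071.11.
Refinanced payment = 46,632.56 × 0.0044167 / (1 − (1+0.0044167)^−84) = $665.69.
Monthly savings = $1,071.11 − $665.69 = $405.42.
Break-even = $900.00 / $405.42 = 2.22 → 3 months.

3 months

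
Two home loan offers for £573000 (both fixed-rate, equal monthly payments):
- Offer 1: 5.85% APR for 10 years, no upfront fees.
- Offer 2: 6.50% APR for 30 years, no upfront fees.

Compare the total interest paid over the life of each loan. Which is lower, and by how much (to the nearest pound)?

Offer 1: monthly rate = 5.85%/12 = 0.0048750; payment = 573,000 × 0.0048750 / (1 − (1+0.0048750)^−120) = £6,318.40.
Total interest on Offer 1 = 120 × £6,318.40 − £573,000 = £185,208.00.
Offer 2: at 6.50% the monthly rate is 0.0054167, so the payment is 573,000 × 0.0054167 / (1 − 1.0054167^−360) = £3,621.75.
Total interest on Offer 2 = 360 × £3,621.75 − £573,000 = £730,830.00.
Offer 1 is lower by £545,622.00.

Offer 1 by £545,622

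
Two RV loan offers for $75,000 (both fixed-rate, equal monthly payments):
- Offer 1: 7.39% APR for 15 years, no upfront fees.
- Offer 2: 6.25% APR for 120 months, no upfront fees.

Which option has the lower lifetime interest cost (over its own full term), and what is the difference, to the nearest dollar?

Offer 2 by $23,252

Offer 1: at 7.39% the monthly rate is 0.0061583, so the payment is 75,000 × 0.0061583 / (1 − 1.0061583^−180) = $690.58.
Total interest on Offer 1 = 180 × $690.58 − $75,000 = $49,304.40.
Offer 2: at 6.25% the monthly rate is 0.0052083, so the payment is 75,000 × 0.0052083 / (1 − 1.0052083^−120) = $842.10.
Total interest on Offer 2 = 120 × $842.10 − $75,000 = $26,052.00.
Offer 2 is lower by $23,252.40.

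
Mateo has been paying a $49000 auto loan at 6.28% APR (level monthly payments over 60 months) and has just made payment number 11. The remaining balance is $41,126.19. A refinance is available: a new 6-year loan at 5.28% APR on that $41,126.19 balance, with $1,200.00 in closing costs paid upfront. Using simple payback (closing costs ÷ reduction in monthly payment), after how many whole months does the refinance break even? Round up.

5 months

Current payment = 49,000 × 6.28%/12 / (1 − (1+0.0052333)^−60) = $953.70.
Refinanced payment = 41,126.19 × 0.0044000 / (1 − (1+0.0044000)^−72) = $667.69.
Monthly savings = $953.70 − $667.69 = $286.01.
Break-even = $1,200.00 / $286.01 = 4.20 → 5 months.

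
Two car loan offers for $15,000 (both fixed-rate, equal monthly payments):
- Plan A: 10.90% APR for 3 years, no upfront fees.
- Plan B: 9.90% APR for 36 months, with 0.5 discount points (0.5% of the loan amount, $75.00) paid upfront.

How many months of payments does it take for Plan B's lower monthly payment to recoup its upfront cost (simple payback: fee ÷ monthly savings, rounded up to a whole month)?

11 months

Plan A: monthly rate = 10.9%/12 = 0.0090833; payment = 15,000 × 0.0090833 / (1 − (1+0.0090833)^−36) = $490.37.
Plan B: monthly rate = 9.9%/12 = 0.0082500; payment = 15,000 × 0.0082500 / (1 − (1+0.0082500)^−36) = $483.30.
Monthly savings = $490.37 − $483.30 = $7.07.
Break-even = $75.00 / $7.07 = 10.61 → 11 months.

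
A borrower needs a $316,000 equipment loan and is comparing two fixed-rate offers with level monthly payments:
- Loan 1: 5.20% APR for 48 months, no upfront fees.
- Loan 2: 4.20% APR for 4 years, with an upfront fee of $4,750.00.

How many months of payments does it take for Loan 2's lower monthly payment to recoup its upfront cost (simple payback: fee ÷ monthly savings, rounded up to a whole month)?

Loan 1: at 5.20% the monthly rate is 0.0043333, so the payment is 316,000 × 0.0043333 / (1 − 1.0043333^−48) = $7,305.92.
Loan 2: monthly rate = 4.2%/12 = 0.0035000; payment = 316,000 × 0.0035000 / (1 − (1+0.0035000)^−48) = $7,163.30.
Monthly savings = $7,305.92 − $7,163.30 = $142.62.
Break-even = $4,750.00 / $142.62 = 33.31 → 34 months.

34 months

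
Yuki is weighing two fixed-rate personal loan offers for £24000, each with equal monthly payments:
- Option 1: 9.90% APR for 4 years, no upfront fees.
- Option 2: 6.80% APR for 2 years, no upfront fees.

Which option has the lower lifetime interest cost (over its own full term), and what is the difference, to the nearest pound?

Option 1: monthly rate = 9.9%/12 = 0.0082500; payment = 24,000 × 0.0082500 / (1 − (1+0.0082500)^−48) = £607.55.
Total interest on Option 1 = 48 × £607.55 − £24,000 = £5,162.40.
Option 2: monthly rate = 6.8%/12 = 0.0056667; payment = 24,000 × 0.0056667 / (1 − (1+0.0056667)^−24) = £1,072.37.
Total interest on Option 2 = 24 × £1,072.37 − £24,000 = £1,736.88.
Option 2 is lower by £3,425.52.

Option 2 by £3,426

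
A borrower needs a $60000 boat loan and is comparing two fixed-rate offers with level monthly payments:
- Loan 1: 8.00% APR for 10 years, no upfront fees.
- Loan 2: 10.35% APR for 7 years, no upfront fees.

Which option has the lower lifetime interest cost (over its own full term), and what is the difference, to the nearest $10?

Loan 2 by $2,770

Loan 1: monthly rate = 8%/12 = 0.0066667; payment = 60,000 × 0.0066667 / (1 − (1+0.0066667)^−120) = $727.97.
Total interest on Loan 1 = 120 × $727.97 − $60,000 = $27,356.40.
Loan 2: monthly rate = 10.35%/12 = 0.0086250; payment = 60,000 × 0.0086250 / (1 − (1+0.0086250)^−84) = $1,006.96.
Total interest on Loan 2 = 84 × $1,006.96 − $60,000 = $24,584.64.
Loan 2 is lower by $2,771.76.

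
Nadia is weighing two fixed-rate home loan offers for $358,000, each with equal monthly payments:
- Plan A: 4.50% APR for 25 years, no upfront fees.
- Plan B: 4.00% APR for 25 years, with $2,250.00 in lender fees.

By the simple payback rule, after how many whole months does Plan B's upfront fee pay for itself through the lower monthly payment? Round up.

23 months

Plan A: at 4.50% the monthly rate is 0.0037500, so the payment is 358,000 × 0.0037500 / (1 − 1.0037500^−300) = $1,989.88.
Plan B: monthly rate = 4%/12 = 0.0033333; payment = 358,000 × 0.0033333 / (1 − (1+0.0033333)^−300) = $1,889.66.
Monthly savings = $1,989.88 − $1,889.66 = $100.22.
Break-even = $2,250.00 / $100.22 = 22.45 → 23 months.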